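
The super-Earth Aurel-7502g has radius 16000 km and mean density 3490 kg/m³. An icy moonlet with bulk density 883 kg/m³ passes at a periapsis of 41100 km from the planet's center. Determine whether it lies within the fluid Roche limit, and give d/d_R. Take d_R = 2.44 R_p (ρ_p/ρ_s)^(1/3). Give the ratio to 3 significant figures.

inside; d/d_R ≈ 0.666

d_R = 2.44 × (16000 km) × (3490/883)^(1/3) = 61730 km
d/d_R = (41100) / (61730) = 0.666
Since d/d_R < 1, the body is inside the Roche limit.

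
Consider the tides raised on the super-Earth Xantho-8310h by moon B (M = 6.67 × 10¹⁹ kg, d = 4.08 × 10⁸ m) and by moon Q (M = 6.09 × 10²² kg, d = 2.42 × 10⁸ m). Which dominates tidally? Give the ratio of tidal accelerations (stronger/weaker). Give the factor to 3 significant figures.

Moon Q, by a factor of ≈ 4380

Tidal acceleration ∝ M/d³, so compare M/d³ for each.
Moon B: (6.67 × 10¹⁹) / (4.08 × 10⁸)³ = 9.821 × 10⁻⁷
Moon Q: (6.09 × 10²²) / (2.42 × 10⁸)³ = 4.297 × 10⁻³
Ratio (larger/smaller) = 4380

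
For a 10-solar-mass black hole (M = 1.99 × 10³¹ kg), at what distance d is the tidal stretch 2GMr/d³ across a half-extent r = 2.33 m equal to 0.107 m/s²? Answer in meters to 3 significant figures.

3.87 × 10⁷ m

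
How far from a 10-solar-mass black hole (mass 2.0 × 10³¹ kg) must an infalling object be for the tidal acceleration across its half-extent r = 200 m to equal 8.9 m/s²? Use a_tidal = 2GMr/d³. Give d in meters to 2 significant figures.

2GMr/d³ = a_tidal  ⇒  d = (2GMr / a_tidal)^(1/3)
d = (2 × 6.674×10⁻¹¹ × (2.0 × 10³¹) × (200) / (8.9))^(1/3)
  = 3.9 × 10⁷ m

3.9 × 10⁷ m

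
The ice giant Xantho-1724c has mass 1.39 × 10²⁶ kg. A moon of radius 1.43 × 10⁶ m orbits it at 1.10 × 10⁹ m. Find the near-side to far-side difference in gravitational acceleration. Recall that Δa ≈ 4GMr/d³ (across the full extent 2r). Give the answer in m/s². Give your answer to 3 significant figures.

3.99 × 10⁻⁵ m/s²

Δg = 4GMr/d³
   = 4 × (6.674 × 10⁻¹¹) × (1.39 × 10²⁶) × (1.43 × 10⁶) / (1.10 × 10⁹)³
   = 3.99 × 10⁻⁵ m/s²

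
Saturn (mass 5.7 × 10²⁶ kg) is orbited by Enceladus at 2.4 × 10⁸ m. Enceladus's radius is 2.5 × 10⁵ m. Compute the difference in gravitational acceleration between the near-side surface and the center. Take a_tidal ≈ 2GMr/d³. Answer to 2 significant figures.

1.4 × 10⁻³ m/s²

The tidal stretch is the gradient of GM/d² times the body's extent r, hence the 1/d³ dependence.
Δa = 2GMr/d³
   = 2 × (6.674 × 10⁻¹¹) × (5.7 × 10²⁶) × (2.5 × 10⁵) / (2.4 × 10⁸)³
   = 1.4 × 10⁻³ m/s²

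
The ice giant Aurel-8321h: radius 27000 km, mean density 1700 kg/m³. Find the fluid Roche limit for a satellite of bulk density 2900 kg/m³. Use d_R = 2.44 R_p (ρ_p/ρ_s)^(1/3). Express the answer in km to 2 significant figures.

55000 km

d_R = 2.44 × 27000 km × (1700/2900)^(1/3)
    = 55000 km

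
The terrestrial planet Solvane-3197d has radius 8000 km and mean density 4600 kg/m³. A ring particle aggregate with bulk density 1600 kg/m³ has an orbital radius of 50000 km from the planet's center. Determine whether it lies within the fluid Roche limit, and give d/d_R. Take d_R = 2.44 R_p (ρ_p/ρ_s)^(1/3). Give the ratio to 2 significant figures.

d_R = 2.44 × (8000 km) × (4600/1600)^(1/3) = 27760 km
d/d_R = (50000) / (27760) = 1.8
Since d/d_R > 1, the body is outside the Roche limit.

outside; d/d_R ≈ 1.8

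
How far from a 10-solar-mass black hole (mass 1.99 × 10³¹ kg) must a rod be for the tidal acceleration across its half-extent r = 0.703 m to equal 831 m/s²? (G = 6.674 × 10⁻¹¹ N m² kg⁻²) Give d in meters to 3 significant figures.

1.31 × 10⁶ m

2GMr/d³ = a_tidal  ⇒  d = (2GMr / a_tidal)^(1/3)
d = (2 × 6.674×10⁻¹¹ × (1.99 × 10³¹) × (0.703) / (831))^(1/3)
  = 1.31 × 10⁶ m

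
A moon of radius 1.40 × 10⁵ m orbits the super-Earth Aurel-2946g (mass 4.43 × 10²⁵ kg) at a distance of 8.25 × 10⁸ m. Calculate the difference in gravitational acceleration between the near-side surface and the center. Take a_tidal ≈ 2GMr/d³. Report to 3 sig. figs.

Since r ≪ d, expand the inverse-square field across one radius to get the leading 2GMr/d³ term.
a_tidal = 2GMr/d³
        = 2 × (6.674 × 10⁻¹¹) × (4.43 × 10²⁵) × (1.40 × 10⁵) / (8.25 × 10⁸)³
        = 1.47 × 10⁻⁶ m/s²

1.47 × 10⁻⁶ m/s²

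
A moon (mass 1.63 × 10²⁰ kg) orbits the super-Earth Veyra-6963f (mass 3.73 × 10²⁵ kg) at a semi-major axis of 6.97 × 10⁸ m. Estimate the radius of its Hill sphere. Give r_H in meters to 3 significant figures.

7.90 × 10⁶ m

r_H ≈ a (m/3M)^(1/3)
    = (6.97 × 10⁸) × (1.63 × 10²⁰ / (3 × 3.73 × 10²⁵))^(1/3)
    = 7.90 × 10⁶ m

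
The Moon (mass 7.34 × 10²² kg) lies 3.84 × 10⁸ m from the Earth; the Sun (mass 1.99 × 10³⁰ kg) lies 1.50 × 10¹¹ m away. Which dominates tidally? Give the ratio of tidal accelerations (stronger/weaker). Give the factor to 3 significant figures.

The Moon, by a factor of ≈ 2.20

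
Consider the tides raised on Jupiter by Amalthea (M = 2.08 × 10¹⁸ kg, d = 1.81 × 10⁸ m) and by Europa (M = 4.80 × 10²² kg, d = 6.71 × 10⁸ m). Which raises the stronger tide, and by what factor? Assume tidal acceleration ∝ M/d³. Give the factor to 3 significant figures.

Europa, by a factor of ≈ 453

The tide-raising term goes as M/d³ (the gradient of a 1/d² field).
Amalthea: (2.08 × 10¹⁸) / (1.81 × 10⁸)³ = 3.508 × 10⁻⁷
Europa: (4.80 × 10²²) / (6.71 × 10⁸)³ = 1.589 × 10⁻⁴
Ratio (larger/smaller) = 453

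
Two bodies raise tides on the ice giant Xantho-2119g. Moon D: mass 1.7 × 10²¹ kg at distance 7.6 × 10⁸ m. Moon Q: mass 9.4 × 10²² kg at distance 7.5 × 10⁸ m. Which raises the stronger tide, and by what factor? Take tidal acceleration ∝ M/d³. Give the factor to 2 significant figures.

Moon Q, by a factor of ≈ 58

Tidal acceleration ∝ M/d³, so compare M/d³ for each.
Moon D: (1.7 × 10²¹) / (7.6 × 10⁸)³ = 3.873 × 10⁻⁶
Moon Q: (9.4 × 10²²) / (7.5 × 10⁸)³ = 2.228 × 10⁻⁴
Ratio (larger/smaller) = 58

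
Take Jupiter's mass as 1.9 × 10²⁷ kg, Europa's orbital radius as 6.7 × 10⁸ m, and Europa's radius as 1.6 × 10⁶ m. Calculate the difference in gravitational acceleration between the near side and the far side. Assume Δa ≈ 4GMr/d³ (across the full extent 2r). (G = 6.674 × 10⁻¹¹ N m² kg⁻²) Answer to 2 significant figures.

Near-to-far spans 2r, so the tidal difference is twice the near-to-center value: 4GMr/d³.
Δg = 4GMr/d³
   = 4 × (6.674 × 10⁻¹¹) × (1.9 × 10²⁷) × (1.6 × 10⁶) / (6.7 × 10⁸)³
   = 2.7 × 10⁻³ m/s²

2.7 × 10⁻³ m/s²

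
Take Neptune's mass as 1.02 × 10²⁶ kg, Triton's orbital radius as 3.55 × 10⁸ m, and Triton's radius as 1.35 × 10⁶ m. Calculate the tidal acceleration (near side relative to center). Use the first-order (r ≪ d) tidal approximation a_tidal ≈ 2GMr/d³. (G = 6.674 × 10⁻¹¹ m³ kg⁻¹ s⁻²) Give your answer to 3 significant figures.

4.11 × 10⁻⁴ m/s²

Δa = 2GMr/d³
   = 2 × (6.674 × 10⁻¹¹) × (1.02 × 10²⁶) × (1.35 × 10⁶) / (3.55 × 10⁸)³
   = 4.11 × 10⁻⁴ m/s²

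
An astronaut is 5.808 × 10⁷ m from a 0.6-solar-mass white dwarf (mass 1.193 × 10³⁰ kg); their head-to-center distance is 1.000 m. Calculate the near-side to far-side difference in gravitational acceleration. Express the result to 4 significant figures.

Δa = 4GMr/d³
   = 4 × (6.674 × 10⁻¹¹) × (1.193 × 10³⁰) × (1.000) / (5.808 × 10⁷)³
   = 1.626 × 10⁻³ m/s²

1.626 × 10⁻³ m/s²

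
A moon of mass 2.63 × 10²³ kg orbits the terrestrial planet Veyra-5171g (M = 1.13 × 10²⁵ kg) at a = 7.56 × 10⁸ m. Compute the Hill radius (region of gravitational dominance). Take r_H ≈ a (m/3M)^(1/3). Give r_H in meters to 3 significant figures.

r_H ≈ a (m/3M)^(1/3)
    = (7.56 × 10⁸) × (2.63 × 10²³ / (3 × 1.13 × 10²⁵))^(1/3)
    = 1.50 × 10⁸ m

1.50 × 10⁸ m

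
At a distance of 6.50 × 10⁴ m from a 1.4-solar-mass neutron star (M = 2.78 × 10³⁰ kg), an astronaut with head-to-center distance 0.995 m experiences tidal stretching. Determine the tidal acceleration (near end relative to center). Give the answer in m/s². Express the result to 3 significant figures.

1.34 × 10⁶ m/s²

Δg = 2GMr/d³
   = 2 × (6.674 × 10⁻¹¹) × (2.78 × 10³⁰) × (0.995) / (6.50 × 10⁴)³
   = 1.34 × 10⁶ m/s²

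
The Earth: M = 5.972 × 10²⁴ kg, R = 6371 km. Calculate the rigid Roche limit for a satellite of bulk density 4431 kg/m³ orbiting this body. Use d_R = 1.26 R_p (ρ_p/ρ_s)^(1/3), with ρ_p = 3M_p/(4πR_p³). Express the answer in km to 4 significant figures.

8634 km

ρ_p = 3M_p/(4πR_p³) = 3 × (5.972 × 10²⁴) / (4π × (6.371 × 10⁶ m)³) = 5513 kg/m³
d_R = 1.26 × 6371 km × (5513/4431)^(1/3)
    = 8634 km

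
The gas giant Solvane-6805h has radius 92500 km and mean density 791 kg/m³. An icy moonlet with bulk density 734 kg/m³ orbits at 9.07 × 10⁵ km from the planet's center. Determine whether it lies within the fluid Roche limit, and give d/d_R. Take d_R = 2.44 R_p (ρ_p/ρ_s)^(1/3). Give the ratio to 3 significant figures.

outside; d/d_R ≈ 3.92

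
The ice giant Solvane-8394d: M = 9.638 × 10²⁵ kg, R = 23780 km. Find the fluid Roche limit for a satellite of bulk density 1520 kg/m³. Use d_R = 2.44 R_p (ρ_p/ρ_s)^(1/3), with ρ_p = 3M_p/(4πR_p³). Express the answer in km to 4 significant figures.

60360 km

ρ_p = 3M_p/(4πR_p³) = 3 × (9.638 × 10²⁵) / (4π × (2.378 × 10⁷ m)³) = 1711 kg/m³
d_R = 2.44 × 23780 km × (1711/1520)^(1/3)
    = 60360 km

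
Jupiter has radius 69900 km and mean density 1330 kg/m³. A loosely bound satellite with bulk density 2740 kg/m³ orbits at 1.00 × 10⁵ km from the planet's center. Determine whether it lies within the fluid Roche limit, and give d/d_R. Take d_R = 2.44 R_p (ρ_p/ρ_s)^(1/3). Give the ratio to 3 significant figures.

inside; d/d_R ≈ 0.746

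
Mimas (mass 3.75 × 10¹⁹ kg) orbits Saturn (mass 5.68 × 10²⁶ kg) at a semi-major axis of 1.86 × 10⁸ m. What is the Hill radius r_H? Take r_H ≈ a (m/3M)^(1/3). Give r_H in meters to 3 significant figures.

5.21 × 10⁵ m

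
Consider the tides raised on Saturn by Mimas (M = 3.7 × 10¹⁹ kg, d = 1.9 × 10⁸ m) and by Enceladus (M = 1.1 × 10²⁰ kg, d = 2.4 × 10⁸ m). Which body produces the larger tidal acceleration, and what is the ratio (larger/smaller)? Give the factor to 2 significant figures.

Enceladus, by a factor of ≈ 1.5

Tidal acceleration ∝ M/d³, so compare M/d³ for each.
Mimas: (3.7 × 10¹⁹) / (1.9 × 10⁸)³ = 5.394 × 10⁻⁶
Enceladus: (1.1 × 10²⁰) / (2.4 × 10⁸)³ = 7.957 × 10⁻⁶
Ratio (larger/smaller) = 1.5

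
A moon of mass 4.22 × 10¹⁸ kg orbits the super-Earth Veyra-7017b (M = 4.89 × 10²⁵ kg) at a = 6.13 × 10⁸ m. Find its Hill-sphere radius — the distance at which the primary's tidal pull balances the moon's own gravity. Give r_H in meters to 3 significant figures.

r_H ≈ a (m/3M)^(1/3)
    = (6.13 × 10⁸) × (4.22 × 10¹⁸ / (3 × 4.89 × 10²⁵))^(1/3)
    = 1.88 × 10⁶ m

1.88 × 10⁶ m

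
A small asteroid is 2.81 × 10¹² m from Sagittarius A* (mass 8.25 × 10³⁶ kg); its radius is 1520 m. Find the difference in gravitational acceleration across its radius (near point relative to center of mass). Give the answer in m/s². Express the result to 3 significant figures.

7.54 × 10⁻⁸ m/s²

a_tidal = 2GMr/d³
        = 2 × (6.674 × 10⁻¹¹) × (8.25 × 10³⁶) × (1520) / (2.81 × 10¹²)³
        = 7.54 × 10⁻⁸ m/s²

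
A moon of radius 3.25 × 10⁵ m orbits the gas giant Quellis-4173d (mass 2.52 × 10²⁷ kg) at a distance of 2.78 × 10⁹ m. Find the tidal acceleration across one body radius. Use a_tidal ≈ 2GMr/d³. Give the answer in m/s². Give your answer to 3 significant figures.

5.09 × 10⁻⁶ m/s²

The tidal stretch is the gradient of GM/d² times the body's extent r, hence the 1/d³ dependence.
Δa = 2GMr/d³
   = 2 × (6.674 × 10⁻¹¹) × (2.52 × 10²⁷) × (3.25 × 10⁵) / (2.78 × 10⁹)³
   = 5.09 × 10⁻⁶ m/s²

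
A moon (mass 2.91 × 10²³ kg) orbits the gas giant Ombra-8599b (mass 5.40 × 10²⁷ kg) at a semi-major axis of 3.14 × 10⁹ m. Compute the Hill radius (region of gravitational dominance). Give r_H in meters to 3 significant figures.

r_H ≈ a (m/3M)^(1/3)
    = (3.14 × 10⁹) × (2.91 × 10²³ / (3 × 5.40 × 10²⁷))^(1/3)
    = 8.22 × 10⁷ m

8.22 × 10⁷ m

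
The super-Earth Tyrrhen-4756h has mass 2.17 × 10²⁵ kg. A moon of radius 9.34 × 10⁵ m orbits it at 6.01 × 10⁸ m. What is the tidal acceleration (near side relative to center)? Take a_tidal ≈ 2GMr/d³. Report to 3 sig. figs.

Δg = 2GMr/d³
   = 2 × (6.674 × 10⁻¹¹) × (2.17 × 10²⁵) × (9.34 × 10⁵) / (6.01 × 10⁸)³
   = 1.25 × 10⁻⁵ m/s²

1.25 × 10⁻⁵ m/s²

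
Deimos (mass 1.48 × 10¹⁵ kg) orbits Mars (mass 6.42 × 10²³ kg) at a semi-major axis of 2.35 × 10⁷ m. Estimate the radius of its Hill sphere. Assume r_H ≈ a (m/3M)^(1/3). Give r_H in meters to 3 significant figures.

2.15 × 10⁴ m

r_H ≈ a (m/3M)^(1/3)
    = (2.35 × 10⁷) × (1.48 × 10¹⁵ / (3 × 6.42 × 10²³))^(1/3)
    = 2.15 × 10⁴ m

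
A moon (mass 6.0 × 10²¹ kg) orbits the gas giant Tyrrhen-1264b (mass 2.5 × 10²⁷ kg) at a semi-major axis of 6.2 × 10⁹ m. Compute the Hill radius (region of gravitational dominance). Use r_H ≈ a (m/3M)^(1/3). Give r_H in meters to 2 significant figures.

5.8 × 10⁷ m

r_H ≈ a (m/3M)^(1/3)
    = (6.2 × 10⁹) × (6.0 × 10²¹ / (3 × 2.5 × 10²⁷))^(1/3)
    = 5.8 × 10⁷ m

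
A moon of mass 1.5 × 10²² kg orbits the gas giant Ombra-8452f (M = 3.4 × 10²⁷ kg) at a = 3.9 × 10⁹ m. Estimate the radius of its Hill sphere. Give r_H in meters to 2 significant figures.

4.4 × 10⁷ m

r_H ≈ a (m/3M)^(1/3)
    = (3.9 × 10⁹) × (1.5 × 10²² / (3 × 3.4 × 10²⁷))^(1/3)
    = 4.4 × 10⁷ m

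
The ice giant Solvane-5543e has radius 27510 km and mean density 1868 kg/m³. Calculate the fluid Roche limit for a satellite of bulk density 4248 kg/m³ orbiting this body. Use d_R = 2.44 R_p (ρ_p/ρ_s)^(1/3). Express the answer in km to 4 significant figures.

51040 km

d_R = 2.44 × 27510 km × (1868/4248)^(1/3)
    = 51040 km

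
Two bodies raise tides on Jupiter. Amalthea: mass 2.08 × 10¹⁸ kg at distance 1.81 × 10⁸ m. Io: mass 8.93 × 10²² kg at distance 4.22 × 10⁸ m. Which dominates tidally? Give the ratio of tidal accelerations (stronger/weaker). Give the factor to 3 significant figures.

Io, by a factor of ≈ 3390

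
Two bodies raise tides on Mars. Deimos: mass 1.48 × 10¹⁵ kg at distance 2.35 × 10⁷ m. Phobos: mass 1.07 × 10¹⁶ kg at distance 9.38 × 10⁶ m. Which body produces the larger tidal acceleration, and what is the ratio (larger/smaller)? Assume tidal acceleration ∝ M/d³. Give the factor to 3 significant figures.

Phobos, by a factor of ≈ 114

Tidal stretch scales as M/d³; compute that for each body.
Deimos: (1.48 × 10¹⁵) / (2.35 × 10⁷)³ = 1.140 × 10⁻⁷
Phobos: (1.07 × 10¹⁶) / (9.38 × 10⁶)³ = 1.297 × 10⁻⁵
Ratio (larger/smaller) = 114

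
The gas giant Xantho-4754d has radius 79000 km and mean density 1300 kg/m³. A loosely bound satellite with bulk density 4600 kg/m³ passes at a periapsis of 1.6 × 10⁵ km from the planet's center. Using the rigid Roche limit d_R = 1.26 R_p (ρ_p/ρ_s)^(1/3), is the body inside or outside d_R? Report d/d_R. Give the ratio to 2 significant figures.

d_R = 1.26 × (79000 km) × (1300/4600)^(1/3) = 65320 km
d/d_R = (1.6 × 10⁵) / (65320) = 2.4
Since d/d_R > 1, the body is outside the Roche limit.

outside; d/d_R ≈ 2.4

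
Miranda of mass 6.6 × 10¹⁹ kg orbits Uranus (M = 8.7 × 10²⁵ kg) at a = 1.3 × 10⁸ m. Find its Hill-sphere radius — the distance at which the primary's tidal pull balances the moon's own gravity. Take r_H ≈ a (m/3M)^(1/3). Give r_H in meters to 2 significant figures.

r_H ≈ a (m/3M)^(1/3)
    = (1.3 × 10⁸) × (6.6 × 10¹⁹ / (3 × 8.7 × 10²⁵))^(1/3)
    = 8.2 × 10⁵ m

8.2 × 10⁵ m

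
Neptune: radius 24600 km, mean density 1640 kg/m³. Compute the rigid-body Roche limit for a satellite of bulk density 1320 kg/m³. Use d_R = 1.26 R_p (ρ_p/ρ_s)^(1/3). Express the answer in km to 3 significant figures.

33300 km

d_R = 1.26 × 24600 km × (1640/1320)^(1/3)
    = 33300 km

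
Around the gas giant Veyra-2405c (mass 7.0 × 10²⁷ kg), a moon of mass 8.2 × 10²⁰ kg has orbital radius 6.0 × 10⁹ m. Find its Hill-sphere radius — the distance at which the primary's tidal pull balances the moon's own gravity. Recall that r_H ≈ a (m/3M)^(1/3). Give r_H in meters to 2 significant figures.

r_H ≈ a (m/3M)^(1/3)
    = (6.0 × 10⁹) × (8.2 × 10²⁰ / (3 × 7.0 × 10²⁷))^(1/3)
    = 2.0 × 10⁷ m

2.0 × 10⁷ m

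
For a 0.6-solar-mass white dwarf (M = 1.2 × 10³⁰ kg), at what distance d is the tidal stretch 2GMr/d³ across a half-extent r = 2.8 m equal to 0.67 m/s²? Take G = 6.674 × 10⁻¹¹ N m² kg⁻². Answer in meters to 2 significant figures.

2GMr/d³ = a_tidal  ⇒  d = (2GMr / a_tidal)^(1/3)
d = (2 × 6.674×10⁻¹¹ × (1.2 × 10³⁰) × (2.8) / (0.67))^(1/3)
  = 8.7 × 10⁶ m

8.7 × 10⁶ m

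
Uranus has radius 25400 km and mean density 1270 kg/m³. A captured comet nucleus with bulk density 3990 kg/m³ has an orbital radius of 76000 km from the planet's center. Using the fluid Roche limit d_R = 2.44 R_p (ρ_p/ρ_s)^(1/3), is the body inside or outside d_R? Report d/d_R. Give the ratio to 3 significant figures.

outside; d/d_R ≈ 1.80

d_R = 2.44 × (25400 km) × (1270/3990)^(1/3) = 42320 km
d/d_R = (76000) / (42320) = 1.80
Since d/d_R > 1, the body is outside the Roche limit.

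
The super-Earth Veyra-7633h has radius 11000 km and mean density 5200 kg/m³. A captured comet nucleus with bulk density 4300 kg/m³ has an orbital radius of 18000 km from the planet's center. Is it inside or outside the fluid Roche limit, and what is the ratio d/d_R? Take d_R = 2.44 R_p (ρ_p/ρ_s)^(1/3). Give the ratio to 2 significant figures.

inside; d/d_R ≈ 0.63

d_R = 2.44 × (11000 km) × (5200/4300)^(1/3) = 28600 km
d/d_R = (18000) / (28600) = 0.63
Since d/d_R < 1, the body is inside the Roche limit.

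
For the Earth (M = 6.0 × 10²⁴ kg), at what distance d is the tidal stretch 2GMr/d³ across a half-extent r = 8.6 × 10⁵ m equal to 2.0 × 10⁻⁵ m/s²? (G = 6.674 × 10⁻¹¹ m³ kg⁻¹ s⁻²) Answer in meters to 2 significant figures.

2GMr/d³ = a_tidal  ⇒  d = (2GMr / a_tidal)^(1/3)
d = (2 × 6.674×10⁻¹¹ × (6.0 × 10²⁴) × (8.6 × 10⁵) / (2.0 × 10⁻⁵))^(1/3)
  = 3.3 × 10⁸ m

3.3 × 10⁸ m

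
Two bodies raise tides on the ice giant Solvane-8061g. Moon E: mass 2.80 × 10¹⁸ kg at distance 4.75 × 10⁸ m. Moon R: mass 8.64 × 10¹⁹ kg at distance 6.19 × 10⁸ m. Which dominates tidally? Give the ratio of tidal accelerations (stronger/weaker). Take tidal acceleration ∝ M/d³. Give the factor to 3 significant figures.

Moon R, by a factor of ≈ 13.9

Tidal acceleration ∝ M/d³, so compare M/d³ for each.
Moon E: (2.80 × 10¹⁸) / (4.75 × 10⁸)³ = 2.613 × 10⁻⁸
Moon R: (8.64 × 10¹⁹) / (6.19 × 10⁸)³ = 3.643 × 10⁻⁷
Ratio (larger/smaller) = 13.9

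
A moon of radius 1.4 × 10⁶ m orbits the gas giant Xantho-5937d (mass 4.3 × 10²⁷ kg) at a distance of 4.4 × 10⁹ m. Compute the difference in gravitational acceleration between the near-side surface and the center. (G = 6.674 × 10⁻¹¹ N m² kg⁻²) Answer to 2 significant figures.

Since r ≪ d, expand the inverse-square field across one radius to get the leading 2GMr/d³ term.
Δa = 2GMr/d³
   = 2 × (6.674 × 10⁻¹¹) × (4.3 × 10²⁷) × (1.4 × 10⁶) / (4.4 × 10⁹)³
   = 9.4 × 10⁻⁶ m/s²

9.4 × 10⁻⁶ m/s²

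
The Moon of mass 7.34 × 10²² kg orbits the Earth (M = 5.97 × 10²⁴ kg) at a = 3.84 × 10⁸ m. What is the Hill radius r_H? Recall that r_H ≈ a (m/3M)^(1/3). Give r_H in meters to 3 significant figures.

r_H ≈ a (m/3M)^(1/3)
    = (3.84 × 10⁸) × (7.34 × 10²² / (3 × 5.97 × 10²⁴))^(1/3)
    = 6.15 × 10⁷ m

6.15 × 10⁷ m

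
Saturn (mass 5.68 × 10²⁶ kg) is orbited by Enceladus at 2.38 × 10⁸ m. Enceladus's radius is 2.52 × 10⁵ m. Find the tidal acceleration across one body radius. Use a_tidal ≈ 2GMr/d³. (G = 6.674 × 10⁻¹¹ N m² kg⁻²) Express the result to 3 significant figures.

1.42 × 10⁻³ m/s²

Δg = 2GMr/d³
   = 2 × (6.674 × 10⁻¹¹) × (5.68 × 10²⁶) × (2.52 × 10⁵) / (2.38 × 10⁸)³
   = 1.42 × 10⁻³ m/s²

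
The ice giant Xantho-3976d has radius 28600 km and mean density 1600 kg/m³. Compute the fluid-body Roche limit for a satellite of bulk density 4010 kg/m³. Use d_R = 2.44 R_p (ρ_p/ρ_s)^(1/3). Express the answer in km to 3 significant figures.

51400 km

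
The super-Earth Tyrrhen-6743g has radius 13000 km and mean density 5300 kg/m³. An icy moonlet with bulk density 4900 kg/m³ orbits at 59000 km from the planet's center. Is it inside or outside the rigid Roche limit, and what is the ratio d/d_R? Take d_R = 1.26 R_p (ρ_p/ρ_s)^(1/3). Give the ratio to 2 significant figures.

outside; d/d_R ≈ 3.5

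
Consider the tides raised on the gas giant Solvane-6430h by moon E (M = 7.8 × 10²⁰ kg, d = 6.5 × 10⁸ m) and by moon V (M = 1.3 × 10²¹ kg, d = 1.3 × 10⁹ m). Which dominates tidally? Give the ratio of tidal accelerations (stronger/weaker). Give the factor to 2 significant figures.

Compare M/d³ for the two perturbers:
Moon E: (7.8 × 10²⁰) / (6.5 × 10⁸)³ = 2.840 × 10⁻⁶
Moon V: (1.3 × 10²¹) / (1.3 × 10⁹)³ = 5.917 × 10⁻⁷
Ratio (larger/smaller) = 4.8

Moon E, by a factor of ≈ 4.8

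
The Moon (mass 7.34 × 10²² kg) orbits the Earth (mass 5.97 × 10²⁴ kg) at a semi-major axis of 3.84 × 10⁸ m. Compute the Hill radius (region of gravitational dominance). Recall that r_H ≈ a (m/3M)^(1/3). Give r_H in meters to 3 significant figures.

6.15 × 10⁷ m

r_H ≈ a (m/3M)^(1/3)
    = (3.84 × 10⁸) × (7.34 × 10²² / (3 × 5.97 × 10²⁴))^(1/3)
    = 6.15 × 10⁷ m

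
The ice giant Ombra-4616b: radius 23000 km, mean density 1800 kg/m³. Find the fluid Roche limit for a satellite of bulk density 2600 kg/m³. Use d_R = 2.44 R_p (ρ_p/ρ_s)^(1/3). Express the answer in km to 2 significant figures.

d_R = 2.44 × 23000 km × (1800/2600)^(1/3)
    = 50000 km

50000 km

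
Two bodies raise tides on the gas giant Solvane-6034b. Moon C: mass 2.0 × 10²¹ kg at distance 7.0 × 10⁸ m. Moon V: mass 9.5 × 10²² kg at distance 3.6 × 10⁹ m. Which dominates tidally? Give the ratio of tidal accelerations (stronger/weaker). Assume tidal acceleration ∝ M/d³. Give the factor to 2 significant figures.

Moon C, by a factor of ≈ 2.9

Compare M/d³ for the two perturbers:
Moon C: (2.0 × 10²¹) / (7.0 × 10⁸)³ = 5.831 × 10⁻⁶
Moon V: (9.5 × 10²²) / (3.6 × 10⁹)³ = 2.036 × 10⁻⁶
Ratio (larger/smaller) = 2.9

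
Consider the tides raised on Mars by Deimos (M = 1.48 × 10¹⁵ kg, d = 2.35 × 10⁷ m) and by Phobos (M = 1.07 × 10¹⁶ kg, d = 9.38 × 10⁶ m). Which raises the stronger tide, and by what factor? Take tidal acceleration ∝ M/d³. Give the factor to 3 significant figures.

Phobos, by a factor of ≈ 114

Tidal acceleration ∝ M/d³, so compare M/d³ for each.
Deimos: (1.48 × 10¹⁵) / (2.35 × 10⁷)³ = 1.140 × 10⁻⁷
Phobos: (1.07 × 10¹⁶) / (9.38 × 10⁶)³ = 1.297 × 10⁻⁵
Ratio (larger/smaller) = 114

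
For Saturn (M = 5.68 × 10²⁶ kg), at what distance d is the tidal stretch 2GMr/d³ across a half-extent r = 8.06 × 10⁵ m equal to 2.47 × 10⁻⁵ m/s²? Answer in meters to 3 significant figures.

1.35 × 10⁹ m

2GMr/d³ = a_tidal  ⇒  d = (2GMr / a_tidal)^(1/3)
d = (2 × 6.674×10⁻¹¹ × (5.68 × 10²⁶) × (8.06 × 10⁵) / (2.47 × 10⁻⁵))^(1/3)
  = 1.35 × 10⁹ m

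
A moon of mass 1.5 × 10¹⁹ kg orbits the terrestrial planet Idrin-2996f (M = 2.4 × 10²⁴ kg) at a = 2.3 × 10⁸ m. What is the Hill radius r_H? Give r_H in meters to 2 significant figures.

r_H ≈ a (m/3M)^(1/3)
    = (2.3 × 10⁸) × (1.5 × 10¹⁹ / (3 × 2.4 × 10²⁴))^(1/3)
    = 2.9 × 10⁶ m

2.9 × 10⁶ m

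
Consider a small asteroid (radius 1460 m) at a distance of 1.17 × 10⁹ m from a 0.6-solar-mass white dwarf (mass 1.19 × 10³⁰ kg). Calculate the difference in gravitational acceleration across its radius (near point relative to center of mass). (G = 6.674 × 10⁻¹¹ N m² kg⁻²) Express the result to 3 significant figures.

1.45 × 10⁻⁴ m/s²

a_tidal = 2GMr/d³
        = 2 × (6.674 × 10⁻¹¹) × (1.19 × 10³⁰) × (1460) / (1.17 × 10⁹)³
        = 1.45 × 10⁻⁴ m/s²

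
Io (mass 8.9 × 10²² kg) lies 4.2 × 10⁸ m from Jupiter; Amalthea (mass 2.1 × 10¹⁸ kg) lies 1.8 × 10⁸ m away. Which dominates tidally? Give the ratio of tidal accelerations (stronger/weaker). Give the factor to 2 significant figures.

Io, by a factor of ≈ 3300

Tidal stretch scales as M/d³; compute that for each body.
Io: (8.9 × 10²²) / (4.2 × 10⁸)³ = 1.201 × 10⁻³
Amalthea: (2.1 × 10¹⁸) / (1.8 × 10⁸)³ = 3.601 × 10⁻⁷
Ratio (larger/smaller) = 3300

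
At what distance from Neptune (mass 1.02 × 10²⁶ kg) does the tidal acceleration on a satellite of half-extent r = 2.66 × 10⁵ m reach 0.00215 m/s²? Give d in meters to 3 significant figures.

1.19 × 10⁸ m

2GMr/d³ = a_tidal  ⇒  d = (2GMr / a_tidal)^(1/3)
d = (2 × 6.674×10⁻¹¹ × (1.02 × 10²⁶) × (2.66 × 10⁵) / (0.00215))^(1/3)
  = 1.19 × 10⁸ m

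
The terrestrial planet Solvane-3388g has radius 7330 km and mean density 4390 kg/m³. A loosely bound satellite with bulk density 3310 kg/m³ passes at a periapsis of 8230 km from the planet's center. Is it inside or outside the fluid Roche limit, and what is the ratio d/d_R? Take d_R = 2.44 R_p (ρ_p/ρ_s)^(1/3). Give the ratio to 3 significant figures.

d_R = 2.44 × (7330 km) × (4390/3310)^(1/3) = 19650 km
d/d_R = (8230) / (19650) = 0.419
Since d/d_R < 1, the body is inside the Roche limit.

inside; d/d_R ≈ 0.419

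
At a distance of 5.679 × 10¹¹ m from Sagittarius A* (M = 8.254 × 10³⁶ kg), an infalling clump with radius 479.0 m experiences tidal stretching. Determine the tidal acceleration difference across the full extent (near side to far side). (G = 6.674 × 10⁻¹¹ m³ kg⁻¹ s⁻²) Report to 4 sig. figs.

5.763 × 10⁻⁶ m/s²

Differencing GM/(d−r)² and GM/(d+r)² to first order in r/d gives 4GMr/d³.
Δg = 4GMr/d³
   = 4 × (6.674 × 10⁻¹¹) × (8.254 × 10³⁶) × (479.0) / (5.679 × 10¹¹)³
   = 5.763 × 10⁻⁶ m/s²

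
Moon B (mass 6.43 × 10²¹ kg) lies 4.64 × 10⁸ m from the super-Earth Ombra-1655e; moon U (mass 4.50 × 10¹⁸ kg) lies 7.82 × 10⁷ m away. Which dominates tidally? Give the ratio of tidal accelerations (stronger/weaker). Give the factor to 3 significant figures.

Moon B, by a factor of ≈ 6.84

Tidal stretch scales as M/d³; compute that for each body.
Moon B: (6.43 × 10²¹) / (4.64 × 10⁸)³ = 6.437 × 10⁻⁵
Moon U: (4.50 × 10¹⁸) / (7.82 × 10⁷)³ = 9.410 × 10⁻⁶
Ratio (larger/smaller) = 6.84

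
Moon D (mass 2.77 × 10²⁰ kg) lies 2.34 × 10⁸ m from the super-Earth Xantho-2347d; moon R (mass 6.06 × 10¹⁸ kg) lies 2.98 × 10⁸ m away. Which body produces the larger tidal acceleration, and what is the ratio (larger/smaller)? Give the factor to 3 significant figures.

Moon D, by a factor of ≈ 94.4

Tidal acceleration ∝ M/d³, so compare M/d³ for each.
Moon D: (2.77 × 10²⁰) / (2.34 × 10⁸)³ = 2.162 × 10⁻⁵
Moon R: (6.06 × 10¹⁸) / (2.98 × 10⁸)³ = 2.290 × 10⁻⁷
Ratio (larger/smaller) = 94.4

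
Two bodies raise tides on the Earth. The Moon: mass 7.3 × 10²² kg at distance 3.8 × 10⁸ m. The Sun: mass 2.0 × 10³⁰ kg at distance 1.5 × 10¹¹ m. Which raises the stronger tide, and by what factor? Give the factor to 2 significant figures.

The Moon, by a factor of ≈ 2.2

Tidal acceleration ∝ M/d³, so compare M/d³ for each.
The Moon: (7.3 × 10²²) / (3.8 × 10⁸)³ = 1.330 × 10⁻³
The Sun: (2.0 × 10³⁰) / (1.5 × 10¹¹)³ = 5.926 × 10⁻⁴
Ratio (larger/smaller) = 2.2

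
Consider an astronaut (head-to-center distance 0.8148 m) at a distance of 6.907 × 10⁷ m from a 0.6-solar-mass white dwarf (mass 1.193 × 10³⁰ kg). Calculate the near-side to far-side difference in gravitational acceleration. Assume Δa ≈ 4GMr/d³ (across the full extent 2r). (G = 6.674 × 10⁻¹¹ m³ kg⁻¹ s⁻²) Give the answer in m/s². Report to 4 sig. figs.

7.875 × 10⁻⁴ m/s²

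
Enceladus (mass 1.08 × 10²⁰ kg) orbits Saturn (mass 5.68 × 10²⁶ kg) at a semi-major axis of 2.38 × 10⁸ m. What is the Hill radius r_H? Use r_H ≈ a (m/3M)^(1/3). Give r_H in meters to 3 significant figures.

r_H ≈ a (m/3M)^(1/3)
    = (2.38 × 10⁸) × (1.08 × 10²⁰ / (3 × 5.68 × 10²⁶))^(1/3)
    = 9.49 × 10⁵ m

9.49 × 10⁵ m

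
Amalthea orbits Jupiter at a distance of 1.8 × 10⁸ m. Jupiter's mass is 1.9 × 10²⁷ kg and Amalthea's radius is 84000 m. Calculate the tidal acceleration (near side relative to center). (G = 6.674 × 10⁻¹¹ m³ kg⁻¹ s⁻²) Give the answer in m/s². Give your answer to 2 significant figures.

3.7 × 10⁻³ m/s²

Differencing GM/(d−r)² and GM/d² to first order in r/d gives 2GMr/d³.
Δg = 2GMr/d³
   = 2 × (6.674 × 10⁻¹¹) × (1.9 × 10²⁷) × (84000) / (1.8 × 10⁸)³
   = 3.7 × 10⁻³ m/s²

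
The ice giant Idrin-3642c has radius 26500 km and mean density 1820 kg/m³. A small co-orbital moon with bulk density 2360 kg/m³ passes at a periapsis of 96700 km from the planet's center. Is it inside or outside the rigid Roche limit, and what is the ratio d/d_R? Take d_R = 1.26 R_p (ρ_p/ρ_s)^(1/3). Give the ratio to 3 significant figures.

d_R = 1.26 × (26500 km) × (1820/2360)^(1/3) = 30620 km
d/d_R = (96700) / (30620) = 3.16
Since d/d_R > 1, the body is outside the Roche limit.

outside; d/d_R ≈ 3.16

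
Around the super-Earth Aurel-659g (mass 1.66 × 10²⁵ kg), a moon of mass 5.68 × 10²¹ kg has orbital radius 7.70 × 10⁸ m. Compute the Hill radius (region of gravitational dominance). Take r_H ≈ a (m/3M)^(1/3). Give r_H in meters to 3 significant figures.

3.73 × 10⁷ m

r_H ≈ a (m/3M)^(1/3)
    = (7.70 × 10⁸) × (5.68 × 10²¹ / (3 × 1.66 × 10²⁵))^(1/3)
    = 3.73 × 10⁷ m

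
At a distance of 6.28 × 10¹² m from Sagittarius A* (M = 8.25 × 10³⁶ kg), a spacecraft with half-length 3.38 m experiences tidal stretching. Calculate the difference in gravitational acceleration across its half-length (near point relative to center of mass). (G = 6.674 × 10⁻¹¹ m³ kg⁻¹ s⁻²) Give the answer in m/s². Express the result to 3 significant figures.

Δa = 2GMr/d³
   = 2 × (6.674 × 10⁻¹¹) × (8.25 × 10³⁶) × (3.38) / (6.28 × 10¹²)³
   = 1.50 × 10⁻¹¹ m/s²

1.50 × 10⁻¹¹ m/s²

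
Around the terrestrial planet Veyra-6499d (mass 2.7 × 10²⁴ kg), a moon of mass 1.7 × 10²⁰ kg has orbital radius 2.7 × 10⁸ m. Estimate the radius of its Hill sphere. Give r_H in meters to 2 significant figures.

7.4 × 10⁶ m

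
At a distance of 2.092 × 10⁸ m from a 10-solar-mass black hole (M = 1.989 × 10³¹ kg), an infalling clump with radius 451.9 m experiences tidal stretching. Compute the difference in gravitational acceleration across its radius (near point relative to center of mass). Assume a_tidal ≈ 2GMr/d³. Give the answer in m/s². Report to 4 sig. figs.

1.310 × 10⁻¹ m/s²

a_tidal = 2GMr/d³
        = 2 × (6.674 × 10⁻¹¹) × (1.989 × 10³¹) × (451.9) / (2.092 × 10⁸)³
        = 1.310 × 10⁻¹ m/s²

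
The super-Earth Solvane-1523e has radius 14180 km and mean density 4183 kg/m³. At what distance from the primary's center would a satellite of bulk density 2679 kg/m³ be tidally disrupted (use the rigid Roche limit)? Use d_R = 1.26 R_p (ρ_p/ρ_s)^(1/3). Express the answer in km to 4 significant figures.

d_R = 1.26 × 14180 km × (4183/2679)^(1/3)
    = 20730 km

20730 km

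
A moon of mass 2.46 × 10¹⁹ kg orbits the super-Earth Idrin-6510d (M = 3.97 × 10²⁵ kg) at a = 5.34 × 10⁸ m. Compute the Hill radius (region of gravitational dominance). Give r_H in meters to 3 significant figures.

r_H ≈ a (m/3M)^(1/3)
    = (5.34 × 10⁸) × (2.46 × 10¹⁹ / (3 × 3.97 × 10²⁵))^(1/3)
    = 3.16 × 10⁶ m

3.16 × 10⁶ m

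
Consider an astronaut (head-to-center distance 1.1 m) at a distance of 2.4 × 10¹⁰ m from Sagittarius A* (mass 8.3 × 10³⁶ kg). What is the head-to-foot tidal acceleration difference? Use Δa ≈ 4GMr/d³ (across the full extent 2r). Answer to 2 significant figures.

1.8 × 10⁻⁴ m/s²

The field gradient is 2GM/d³; across the full diameter 2r the difference is 4GMr/d³.
a_tidal = 4GMr/d³
        = 4 × (6.674 × 10⁻¹¹) × (8.3 × 10³⁶) × (1.1) / (2.4 × 10¹⁰)³
        = 1.8 × 10⁻⁴ m/s²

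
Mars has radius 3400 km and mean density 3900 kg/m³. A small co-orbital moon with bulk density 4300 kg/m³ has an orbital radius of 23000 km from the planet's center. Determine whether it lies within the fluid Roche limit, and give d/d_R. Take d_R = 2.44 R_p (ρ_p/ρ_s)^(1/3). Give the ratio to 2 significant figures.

d_R = 2.44 × (3400 km) × (3900/4300)^(1/3) = 8030 km
d/d_R = (23000) / (8030) = 2.9
Since d/d_R > 1, the body is outside the Roche limit.

outside; d/d_R ≈ 2.9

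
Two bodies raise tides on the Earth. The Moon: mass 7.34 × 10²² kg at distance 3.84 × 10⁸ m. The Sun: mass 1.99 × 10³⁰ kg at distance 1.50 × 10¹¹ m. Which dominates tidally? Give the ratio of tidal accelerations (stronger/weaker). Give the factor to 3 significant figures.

The tide-raising term goes as M/d³ (the gradient of a 1/d² field).
The Moon: (7.34 × 10²²) / (3.84 × 10⁸)³ = 1.296 × 10⁻³
The Sun: (1.99 × 10³⁰) / (1.50 × 10¹¹)³ = 5.896 × 10⁻⁴
Ratio (larger/smaller) = 2.20

The Moon, by a factor of ≈ 2.20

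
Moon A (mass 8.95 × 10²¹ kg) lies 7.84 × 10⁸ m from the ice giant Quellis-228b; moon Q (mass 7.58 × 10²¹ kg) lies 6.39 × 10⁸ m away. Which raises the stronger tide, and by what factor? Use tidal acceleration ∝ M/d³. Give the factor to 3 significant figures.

The tide-raising term goes as M/d³ (the gradient of a 1/d² field).
Moon A: (8.95 × 10²¹) / (7.84 × 10⁸)³ = 1.857 × 10⁻⁵
Moon Q: (7.58 × 10²¹) / (6.39 × 10⁸)³ = 2.905 × 10⁻⁵
Ratio (larger/smaller) = 1.56

Moon Q, by a factor of ≈ 1.56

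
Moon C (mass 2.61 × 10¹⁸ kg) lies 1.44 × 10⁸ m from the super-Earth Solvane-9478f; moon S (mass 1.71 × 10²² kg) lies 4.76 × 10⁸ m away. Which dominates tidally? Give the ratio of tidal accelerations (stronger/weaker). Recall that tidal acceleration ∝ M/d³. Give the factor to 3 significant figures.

Compare M/d³ for the two perturbers:
Moon C: (2.61 × 10¹⁸) / (1.44 × 10⁸)³ = 8.741 × 10⁻⁷
Moon S: (1.71 × 10²²) / (4.76 × 10⁸)³ = 1.586 × 10⁻⁴
Ratio (larger/smaller) = 181

Moon S, by a factor of ≈ 181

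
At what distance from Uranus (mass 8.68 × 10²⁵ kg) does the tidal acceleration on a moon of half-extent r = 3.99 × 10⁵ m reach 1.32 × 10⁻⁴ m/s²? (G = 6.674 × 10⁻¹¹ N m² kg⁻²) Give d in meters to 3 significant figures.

3.27 × 10⁸ m

2GMr/d³ = a_tidal  ⇒  d = (2GMr / a_tidal)^(1/3)
d = (2 × 6.674×10⁻¹¹ × (8.68 × 10²⁵) × (3.99 × 10⁵) / (1.32 × 10⁻⁴))^(1/3)
  = 3.27 × 10⁸ m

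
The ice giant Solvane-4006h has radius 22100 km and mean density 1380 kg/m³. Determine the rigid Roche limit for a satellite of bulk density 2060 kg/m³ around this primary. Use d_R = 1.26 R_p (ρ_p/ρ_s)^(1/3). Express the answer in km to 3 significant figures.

24400 km

d_R = 1.26 × 22100 km × (1380/2060)^(1/3)
    = 24400 km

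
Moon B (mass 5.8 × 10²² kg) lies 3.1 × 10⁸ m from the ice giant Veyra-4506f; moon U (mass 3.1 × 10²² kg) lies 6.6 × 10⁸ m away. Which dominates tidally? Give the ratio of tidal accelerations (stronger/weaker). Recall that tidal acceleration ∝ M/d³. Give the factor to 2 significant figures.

Moon B, by a factor of ≈ 18

The tide-raising term goes as M/d³ (the gradient of a 1/d² field).
Moon B: (5.8 × 10²²) / (3.1 × 10⁸)³ = 1.947 × 10⁻³
Moon U: (3.1 × 10²²) / (6.6 × 10⁸)³ = 1.078 × 10⁻⁴
Ratio (larger/smaller) = 18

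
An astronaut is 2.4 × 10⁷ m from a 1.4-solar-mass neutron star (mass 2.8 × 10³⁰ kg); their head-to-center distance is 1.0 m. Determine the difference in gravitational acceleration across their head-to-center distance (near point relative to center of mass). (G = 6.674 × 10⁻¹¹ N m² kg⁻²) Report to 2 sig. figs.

a_tidal = 2GMr/d³
        = 2 × (6.674 × 10⁻¹¹) × (2.8 × 10³⁰) × (1.0) / (2.4 × 10⁷)³
        = 2.7 × 10⁻² m/s²

2.7 × 10⁻² m/s²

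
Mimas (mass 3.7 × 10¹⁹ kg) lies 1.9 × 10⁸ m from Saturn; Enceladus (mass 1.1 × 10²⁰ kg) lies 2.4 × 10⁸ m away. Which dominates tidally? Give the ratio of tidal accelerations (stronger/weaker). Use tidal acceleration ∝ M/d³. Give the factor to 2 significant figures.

Tidal stretch scales as M/d³; compute that for each body.
Mimas: (3.7 × 10¹⁹) / (1.9 × 10⁸)³ = 5.394 × 10⁻⁶
Enceladus: (1.1 × 10²⁰) / (2.4 × 10⁸)³ = 7.957 × 10⁻⁶
Ratio (larger/smaller) = 1.5

Enceladus, by a factor of ≈ 1.5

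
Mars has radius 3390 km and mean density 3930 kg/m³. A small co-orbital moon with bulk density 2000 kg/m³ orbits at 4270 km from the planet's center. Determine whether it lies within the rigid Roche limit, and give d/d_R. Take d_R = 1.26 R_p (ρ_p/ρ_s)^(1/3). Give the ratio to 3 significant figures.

inside; d/d_R ≈ 0.798

d_R = 1.26 × (3390 km) × (3930/2000)^(1/3) = 5350 km
d/d_R = (4270) / (5350) = 0.798
Since d/d_R < 1, the body is inside the Roche limit.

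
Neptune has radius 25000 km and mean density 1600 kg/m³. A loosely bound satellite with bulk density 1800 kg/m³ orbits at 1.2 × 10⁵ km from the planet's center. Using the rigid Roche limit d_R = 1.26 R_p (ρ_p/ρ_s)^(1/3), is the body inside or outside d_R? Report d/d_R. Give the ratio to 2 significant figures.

d_R = 1.26 × (25000 km) × (1600/1800)^(1/3) = 30290 km
d/d_R = (1.2 × 10⁵) / (30290) = 4.0
Since d/d_R > 1, the body is outside the Roche limit.

outside; d/d_R ≈ 4.0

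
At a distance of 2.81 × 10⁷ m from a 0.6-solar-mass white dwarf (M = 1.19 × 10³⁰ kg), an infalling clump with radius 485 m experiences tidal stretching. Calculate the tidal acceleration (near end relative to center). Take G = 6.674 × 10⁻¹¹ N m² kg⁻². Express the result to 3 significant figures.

3.47 m/s²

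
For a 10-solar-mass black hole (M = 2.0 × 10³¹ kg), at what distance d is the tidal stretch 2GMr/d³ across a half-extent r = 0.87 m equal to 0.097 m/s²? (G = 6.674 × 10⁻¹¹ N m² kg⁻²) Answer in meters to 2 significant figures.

2.9 × 10⁷ m

2GMr/d³ = a_tidal  ⇒  d = (2GMr / a_tidal)^(1/3)
d = (2 × 6.674×10⁻¹¹ × (2.0 × 10³¹) × (0.87) / (0.097))^(1/3)
  = 2.9 × 10⁷ m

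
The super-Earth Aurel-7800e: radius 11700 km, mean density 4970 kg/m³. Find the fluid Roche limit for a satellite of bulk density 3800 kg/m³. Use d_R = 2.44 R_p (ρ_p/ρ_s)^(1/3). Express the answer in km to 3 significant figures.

31200 km

d_R = 2.44 × 11700 km × (4970/3800)^(1/3)
    = 31200 km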